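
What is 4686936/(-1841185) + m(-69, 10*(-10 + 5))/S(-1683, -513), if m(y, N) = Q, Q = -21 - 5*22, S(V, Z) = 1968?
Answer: -9465085283/3623452080 ≈ -2.6122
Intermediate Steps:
Q = -131 (Q = -21 - 110 = -131)
m(y, N) = -131
4686936/(-1841185) + m(-69, 10*(-10 + 5))/S(-1683, -513) = 4686936/(-1841185) - 131/1968 = 4686936*(-1/1841185) - 131*1/1968 = -4686936/1841185 - 131/1968 = -9465085283/3623452080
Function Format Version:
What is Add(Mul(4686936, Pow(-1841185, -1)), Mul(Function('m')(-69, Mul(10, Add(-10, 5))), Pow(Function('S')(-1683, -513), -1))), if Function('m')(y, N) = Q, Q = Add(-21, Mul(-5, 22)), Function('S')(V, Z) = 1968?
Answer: Rational(-9465085283, 3623452080) ≈ -2.6122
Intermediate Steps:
Q = -131 (Q = Add(-21, -110) = -131)
Function('m')(y, N) = -131
Add(Mul(4686936, Pow(-1841185, -1)), Mul(Function('m')(-69, Mul(10, Add(-10, 5))), Pow(Function('S')(-1683, -513), -1))) = Add(Mul(4686936, Pow(-1841185, -1)), Mul(-131, Pow(1968, -1))) = Add(Mul(4686936, Rational(-1, 1841185)), Mul(-131, Rational(1, 1968))) = Add(Rational(-4686936, 1841185), Rational(-131, 1968)) = Rational(-9465085283, 3623452080)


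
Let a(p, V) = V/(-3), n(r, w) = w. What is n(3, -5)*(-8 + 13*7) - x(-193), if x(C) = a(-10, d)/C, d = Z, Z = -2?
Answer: -240283/579 ≈ -415.00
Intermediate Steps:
d = -2
a(p, V) = -V/3 (a(p, V) = V*(-⅓) = -V/3)
x(C) = 2/(3*C) (x(C) = (-⅓*(-2))/C = 2/(3*C))
n(3, -5)*(-8 + 13*7) - x(-193) = -5*(-8 + 13*7) - 2/(3*(-193)) = -5*(-8 + 91) - 2*(-1)/(3*193) = -5*83 - 1*(-2/579) = -415 + 2/579 = -240283/579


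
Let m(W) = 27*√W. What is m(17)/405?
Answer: √17/15 ≈ 0.27487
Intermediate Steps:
m(17)/405 = (27*√17)/405 = (27*√17)*(1/405) = √17/15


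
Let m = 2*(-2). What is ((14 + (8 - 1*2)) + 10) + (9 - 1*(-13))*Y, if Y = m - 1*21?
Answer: -520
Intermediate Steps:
m = -4
Y = -25 (Y = -4 - 1*21 = -4 - 21 = -25)
((14 + (8 - 1*2)) + 10) + (9 - 1*(-13))*Y = ((14 + (8 - 1*2)) + 10) + (9 - 1*(-13))*(-25) = ((14 + (8 - 2)) + 10) + (9 + 13)*(-25) = ((14 + 6) + 10) + 22*(-25) = (20 + 10) - 550 = 30 - 550 = -520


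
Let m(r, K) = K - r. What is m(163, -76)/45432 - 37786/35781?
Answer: -575081737/541867464 ≈ -1.0613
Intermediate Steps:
m(163, -76)/45432 - 37786/35781 = (-76 - 1*163)/45432 - 37786/35781 = (-76 - 163)*(1/45432) - 37786*1/35781 = -239*1/45432 - 37786/35781 = -239/45432 - 37786/35781 = -575081737/541867464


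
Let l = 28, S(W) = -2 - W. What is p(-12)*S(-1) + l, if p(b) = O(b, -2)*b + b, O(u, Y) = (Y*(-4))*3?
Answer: 328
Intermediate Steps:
O(u, Y) = -12*Y (O(u, Y) = -4*Y*3 = -12*Y)
p(b) = 25*b (p(b) = (-12*(-2))*b + b = 24*b + b = 25*b)
p(-12)*S(-1) + l = (25*(-12))*(-2 - 1*(-1)) + 28 = -300*(-2 + 1) + 28 = -300*(-1) + 28 = 300 + 28 = 328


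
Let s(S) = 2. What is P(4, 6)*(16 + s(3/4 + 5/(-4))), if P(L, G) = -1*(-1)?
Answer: 18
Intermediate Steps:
P(L, G) = 1
P(4, 6)*(16 + s(3/4 + 5/(-4))) = 1*(16 + 2) = 1*18 = 18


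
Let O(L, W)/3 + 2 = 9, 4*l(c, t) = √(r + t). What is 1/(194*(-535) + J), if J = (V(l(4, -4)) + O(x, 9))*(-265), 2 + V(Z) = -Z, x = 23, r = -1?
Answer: -69648/7579457645 - 212*I*√5/37897288225 ≈ -9.1891e-6 - 1.2509e-8*I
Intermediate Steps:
l(c, t) = √(-1 + t)/4
V(Z) = -2 - Z
O(L, W) = 21 (O(L, W) = -6 + 3*9 = -6 + 27 = 21)
J = -5035 + 265*I*√5/4 (J = ((-2 - √(-1 - 4)/4) + 21)*(-265) = ((-2 - √(-5)/4) + 21)*(-265) = ((-2 - I*√5/4) + 21)*(-265) = (19 - I*√5/4)*(-265) = -5035 + 265*I*√5/4 ≈ -5035.0 + 148.14*I)
1/(194*(-535) + J) = 1/(194*(-535) + (-5035 + 265*I*√5/4)) = 1/(-103790 + (-5035 + 265*I*√5/4)) = 1/(-108825 + 265*I*√5/4)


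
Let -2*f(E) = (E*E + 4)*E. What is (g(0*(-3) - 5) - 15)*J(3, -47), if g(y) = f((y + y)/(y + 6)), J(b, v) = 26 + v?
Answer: -10605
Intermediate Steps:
f(E) = -E*(4 + E²)/2 (f(E) = -(E*E + 4)*E/2 = -(E² + 4)*E/2 = -(4 + E²)*E/2 = -E*(4 + E²)/2)
g(y) = -y*(4 + 4*y²/(6 + y)²)/(6 + y) (g(y) = -(y + y)/(y + 6)*(4 + ((y + y)/(y + 6))²)/2 = -(2*y)/(6 + y)*(4 + ((2*y)/(6 + y))²)/2 = -2*y/(6 + y)*(4 + (2*y/(6 + y))²)/2 = -2*y/(6 + y)*(4 + 4*y²/(6 + y)²)/2 = -y*(4 + 4*y²/(6 + y)²)/(6 + y))
(g(0*(-3) - 5) - 15)*J(3, -47) = (-4*(0*(-3) - 5)*((0*(-3) - 5)² + (6 + (0*(-3) - 5))²)/(6 + (0*(-3) - 5))³ - 15)*(26 - 47) = (-4*(0 - 5)*((0 - 5)² + (6 + (0 - 5))²)/(6 + (0 - 5))³ - 15)*(-21) = (-4*(-5)*((-5)² + (6 - 5)²)/(6 - 5)³ - 15)*(-21) = (-4*(-5)*(25 + 1²)/1³ - 15)*(-21) = (-4*(-5)*1*(25 + 1) - 15)*(-21) = (-4*(-5)*1*26 - 15)*(-21) = (520 - 15)*(-21) = 505*(-21) = -10605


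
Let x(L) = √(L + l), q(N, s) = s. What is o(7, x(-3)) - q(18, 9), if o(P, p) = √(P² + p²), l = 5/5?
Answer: -9 + √47 ≈ -2.1443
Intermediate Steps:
l = 1 (l = 5*(⅕) = 1)
x(L) = √(1 + L) (x(L) = √(L + 1) = √(1 + L))
o(7, x(-3)) - q(18, 9) = √(7² + (√(1 - 3))²) - 1*9 = √(49 + (√(-2))²) - 9 = √(49 + (I*√2)²) - 9 = √(49 - 2) - 9 = √47 - 9 = -9 + √47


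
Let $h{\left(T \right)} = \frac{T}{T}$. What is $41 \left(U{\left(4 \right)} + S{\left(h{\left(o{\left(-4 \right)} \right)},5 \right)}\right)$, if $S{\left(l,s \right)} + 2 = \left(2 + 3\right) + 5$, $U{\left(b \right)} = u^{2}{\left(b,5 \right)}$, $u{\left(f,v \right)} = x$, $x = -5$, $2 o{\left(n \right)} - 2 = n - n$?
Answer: $1353$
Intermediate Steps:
$o{\left(n \right)} = 1$ ($o{\left(n \right)} = 1 + \frac{n - n}{2} = 1 + \frac{1}{2} \cdot 0 = 1 + 0 = 1$)
$u{\left(f,v \right)} = -5$
$h{\left(T \right)} = 1$
$U{\left(b \right)} = 25$ ($U{\left(b \right)} = \left(-5\right)^{2} = 25$)
$S{\left(l,s \right)} = 8$ ($S{\left(l,s \right)} = -2 + \left(\left(2 + 3\right) + 5\right) = -2 + \left(5 + 5\right) = -2 + 10 = 8$)
$41 \left(U{\left(4 \right)} + S{\left(h{\left(o{\left(-4 \right)} \right)},5 \right)}\right) = 41 \left(25 + 8\right) = 41 \cdot 33 = 1353$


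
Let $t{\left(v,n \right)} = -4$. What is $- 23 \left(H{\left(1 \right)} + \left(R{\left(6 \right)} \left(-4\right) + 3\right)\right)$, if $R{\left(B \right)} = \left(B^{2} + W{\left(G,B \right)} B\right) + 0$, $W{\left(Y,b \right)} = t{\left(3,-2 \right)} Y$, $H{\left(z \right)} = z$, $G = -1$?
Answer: $5428$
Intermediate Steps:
$W{\left(Y,b \right)} = - 4 Y$
$R{\left(B \right)} = B^{2} + 4 B$ ($R{\left(B \right)} = \left(B^{2} + \left(-4\right) \left(-1\right) B\right) + 0 = \left(B^{2} + 4 B\right) + 0 = B^{2} + 4 B$)
$- 23 \left(H{\left(1 \right)} + \left(R{\left(6 \right)} \left(-4\right) + 3\right)\right) = - 23 \left(1 + \left(6 \left(4 + 6\right) \left(-4\right) + 3\right)\right) = - 23 \left(1 + \left(6 \cdot 10 \left(-4\right) + 3\right)\right) = - 23 \left(1 + \left(60 \left(-4\right) + 3\right)\right) = - 23 \left(1 + \left(-240 + 3\right)\right) = - 23 \left(1 - 237\right) = \left(-23\right) \left(-236\right) = 5428$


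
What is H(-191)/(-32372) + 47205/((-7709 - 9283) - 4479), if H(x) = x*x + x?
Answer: -384550475/115843202 ≈ -3.3196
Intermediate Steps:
H(x) = x + x² (H(x) = x² + x = x + x²)
H(-191)/(-32372) + 47205/((-7709 - 9283) - 4479) = -191*(1 - 191)/(-32372) + 47205/((-7709 - 9283) - 4479) = -191*(-190)*(-1/32372) + 47205/(-16992 - 4479) = 36290*(-1/32372) + 47205/(-21471) = -18145/16186 + 47205*(-1/21471) = -18145/16186 - 15735/7157 = -384550475/115843202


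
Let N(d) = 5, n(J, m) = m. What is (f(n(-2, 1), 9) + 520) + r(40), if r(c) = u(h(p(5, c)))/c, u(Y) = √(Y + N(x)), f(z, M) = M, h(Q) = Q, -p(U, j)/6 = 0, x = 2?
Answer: 529 + √5/40 ≈ 529.06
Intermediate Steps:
p(U, j) = 0 (p(U, j) = -6*0 = 0)
u(Y) = √(5 + Y) (u(Y) = √(Y + 5) = √(5 + Y))
r(c) = √5/c (r(c) = √(5 + 0)/c = √5/c)
(f(n(-2, 1), 9) + 520) + r(40) = (9 + 520) + √5/40 = 529 + √5*(1/40) = 529 + √5/40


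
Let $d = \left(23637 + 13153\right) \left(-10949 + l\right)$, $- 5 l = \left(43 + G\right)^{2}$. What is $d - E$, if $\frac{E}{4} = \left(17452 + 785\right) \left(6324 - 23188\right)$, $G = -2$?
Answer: $815012564$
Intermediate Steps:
$l = - \frac{1681}{5}$ ($l = - \frac{\left(43 - 2\right)^{2}}{5} = - \frac{41^{2}}{5} = \left(- \frac{1}{5}\right) 1681 = - \frac{1681}{5} \approx -336.2$)
$E = -1230195072$ ($E = 4 \left(17452 + 785\right) \left(6324 - 23188\right) = 4 \cdot 18237 \left(-16864\right) = 4 \left(-307548768\right) = -1230195072$)
$d = -415182508$ ($d = \left(23637 + 13153\right) \left(-10949 - \frac{1681}{5}\right) = 36790 \left(- \frac{56426}{5}\right) = -415182508$)
$d - E = -415182508 - -1230195072 = -415182508 + 1230195072 = 815012564$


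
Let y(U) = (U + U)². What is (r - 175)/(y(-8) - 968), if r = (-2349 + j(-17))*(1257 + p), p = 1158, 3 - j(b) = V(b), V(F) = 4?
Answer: 5675425/712 ≈ 7971.1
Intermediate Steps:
j(b) = -1 (j(b) = 3 - 1*4 = 3 - 4 = -1)
r = -5675250 (r = (-2349 - 1)*(1257 + 1158) = -2350*2415 = -5675250)
y(U) = 4*U² (y(U) = (2*U)² = 4*U²)
(r - 175)/(y(-8) - 968) = (-5675250 - 175)/(4*(-8)² - 968) = -5675425/(4*64 - 968) = -5675425/(256 - 968) = -5675425/(-712) = -5675425*(-1/712) = 5675425/712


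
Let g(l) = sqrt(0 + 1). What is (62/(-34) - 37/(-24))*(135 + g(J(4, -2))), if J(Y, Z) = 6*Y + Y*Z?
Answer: -115/3 ≈ -38.333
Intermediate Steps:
g(l) = 1 (g(l) = sqrt(1) = 1)
(62/(-34) - 37/(-24))*(135 + g(J(4, -2))) = (62/(-34) - 37/(-24))*(135 + 1) = (62*(-1/34) - 37*(-1/24))*136 = (-31/17 + 37/24)*136 = -115/408*136 = -115/3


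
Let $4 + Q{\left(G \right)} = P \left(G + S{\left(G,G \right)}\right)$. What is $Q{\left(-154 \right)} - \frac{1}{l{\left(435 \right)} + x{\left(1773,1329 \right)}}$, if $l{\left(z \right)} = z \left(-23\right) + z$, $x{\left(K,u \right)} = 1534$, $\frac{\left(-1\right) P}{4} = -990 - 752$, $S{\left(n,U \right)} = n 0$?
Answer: $- \frac{8623238735}{8036} \approx -1.0731 \cdot 10^{6}$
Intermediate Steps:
$S{\left(n,U \right)} = 0$
$P = 6968$ ($P = - 4 \left(-990 - 752\right) = \left(-4\right) \left(-1742\right) = 6968$)
$l{\left(z \right)} = - 22 z$ ($l{\left(z \right)} = - 23 z + z = - 22 z$)
$Q{\left(G \right)} = -4 + 6968 G$ ($Q{\left(G \right)} = -4 + 6968 \left(G + 0\right) = -4 + 6968 G$)
$Q{\left(-154 \right)} - \frac{1}{l{\left(435 \right)} + x{\left(1773,1329 \right)}} = \left(-4 + 6968 \left(-154\right)\right) - \frac{1}{\left(-22\right) 435 + 1534} = \left(-4 - 1073072\right) - \frac{1}{-9570 + 1534} = -1073076 - \frac{1}{-8036} = -1073076 - - \frac{1}{8036} = -1073076 + \frac{1}{8036} = - \frac{8623238735}{8036}$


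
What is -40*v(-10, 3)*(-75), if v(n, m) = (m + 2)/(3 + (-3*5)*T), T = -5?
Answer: 2500/13 ≈ 192.31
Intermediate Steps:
v(n, m) = 1/39 + m/78 (v(n, m) = (m + 2)/(3 - 3*5*(-5)) = (2 + m)/(3 - 15*(-5)) = (2 + m)/(3 + 75) = (2 + m)/78 = (2 + m)*(1/78) = 1/39 + m/78)
-40*v(-10, 3)*(-75) = -40*(1/39 + (1/78)*3)*(-75) = -40*(1/39 + 1/26)*(-75) = -40*5/78*(-75) = -100/39*(-75) = 2500/13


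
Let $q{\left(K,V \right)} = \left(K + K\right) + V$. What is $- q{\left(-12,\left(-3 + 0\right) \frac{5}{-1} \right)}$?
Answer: $9$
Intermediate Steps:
$q{\left(K,V \right)} = V + 2 K$ ($q{\left(K,V \right)} = 2 K + V = V + 2 K$)
$- q{\left(-12,\left(-3 + 0\right) \frac{5}{-1} \right)} = - (\left(-3 + 0\right) \frac{5}{-1} + 2 \left(-12\right)) = - (- 3 \cdot 5 \left(-1\right) - 24) = - (\left(-3\right) \left(-5\right) - 24) = - (15 - 24) = \left(-1\right) \left(-9\right) = 9$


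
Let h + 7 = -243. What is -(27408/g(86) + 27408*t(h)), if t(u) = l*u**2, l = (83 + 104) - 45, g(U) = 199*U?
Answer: -2081456022013704/8557 ≈ -2.4325e+11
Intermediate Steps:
h = -250 (h = -7 - 243 = -250)
l = 142 (l = 187 - 45 = 142)
t(u) = 142*u**2
-(27408/g(86) + 27408*t(h)) = -27408/(1/(1/(199*86) + 142*(-250)**2)) = -27408/(1/(1/17114 + 142*62500)) = -27408/(1/(1/17114 + 8875000)) = -27408/(1/(151886750001/17114)) = -27408/17114/151886750001 = -27408*151886750001/17114 = -2081456022013704/8557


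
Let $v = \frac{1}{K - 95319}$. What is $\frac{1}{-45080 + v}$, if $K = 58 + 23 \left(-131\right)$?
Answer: $- \frac{98274}{4430191921} \approx -2.2183 \cdot 10^{-5}$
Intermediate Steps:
$K = -2955$ ($K = 58 - 3013 = -2955$)
$v = - \frac{1}{98274}$ ($v = \frac{1}{-2955 - 95319} = \frac{1}{-98274} = - \frac{1}{98274} \approx -1.0176 \cdot 10^{-5}$)
$\frac{1}{-45080 + v} = \frac{1}{-45080 - \frac{1}{98274}} = \frac{1}{- \frac{4430191921}{98274}} = - \frac{98274}{4430191921}$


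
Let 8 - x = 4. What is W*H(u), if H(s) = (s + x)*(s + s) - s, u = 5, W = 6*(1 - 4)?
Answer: -1530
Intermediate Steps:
x = 4 (x = 8 - 1*4 = 8 - 4 = 4)
W = -18 (W = 6*(-3) = -18)
H(s) = -s + 2*s*(4 + s) (H(s) = (s + 4)*(s + s) - s = (4 + s)*(2*s) - s = 2*s*(4 + s) - s = -s + 2*s*(4 + s))
W*H(u) = -90*(7 + 2*5) = -90*(7 + 10) = -90*17 = -18*85 = -1530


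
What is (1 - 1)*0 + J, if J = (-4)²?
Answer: 16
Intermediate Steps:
J = 16
(1 - 1)*0 + J = (1 - 1)*0 + 16 = 0*0 + 16 = 0 + 16 = 16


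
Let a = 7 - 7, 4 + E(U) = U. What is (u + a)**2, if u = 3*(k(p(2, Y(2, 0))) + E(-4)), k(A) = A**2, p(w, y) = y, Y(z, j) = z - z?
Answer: 576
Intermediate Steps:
Y(z, j) = 0
E(U) = -4 + U
a = 0
u = -24 (u = 3*(0**2 + (-4 - 4)) = 3*(0 - 8) = 3*(-8) = -24)
(u + a)**2 = (-24 + 0)**2 = (-24)**2 = 576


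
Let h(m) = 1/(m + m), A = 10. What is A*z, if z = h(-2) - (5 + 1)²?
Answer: -725/2 ≈ -362.50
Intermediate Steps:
h(m) = 1/(2*m)
z = -145/4 (z = (½)/(-2) - (5 + 1)² = (½)*(-½) - 1*6² = -¼ - 1*36 = -¼ - 36 = -145/4 ≈ -36.250)
A*z = 10*(-145/4) = -725/2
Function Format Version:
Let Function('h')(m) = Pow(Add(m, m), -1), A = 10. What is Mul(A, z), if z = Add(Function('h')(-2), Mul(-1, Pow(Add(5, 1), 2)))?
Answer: Rational(-725, 2) ≈ -362.50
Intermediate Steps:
Function('h')(m) = Mul(Rational(1, 2), Pow(m, -1)) (Function('h')(m) = Pow(Mul(2, m), -1) = Mul(Rational(1, 2), Pow(m, -1)))
z = Rational(-145, 4) (z = Add(Mul(Rational(1, 2), Pow(-2, -1)), Mul(-1, Pow(Add(5, 1), 2))) = Add(Mul(Rational(1, 2), Rational(-1, 2)), Mul(-1, Pow(6, 2))) = Add(Rational(-1, 4), Mul(-1, 36)) = Add(Rational(-1, 4), -36) = Rational(-145, 4) ≈ -36.250)
Mul(A, z) = Mul(10, Rational(-145, 4)) = Rational(-725, 2)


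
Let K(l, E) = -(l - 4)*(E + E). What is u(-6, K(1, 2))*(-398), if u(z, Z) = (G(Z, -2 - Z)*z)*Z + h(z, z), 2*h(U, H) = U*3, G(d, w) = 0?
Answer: 3582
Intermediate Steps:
h(U, H) = 3*U/2 (h(U, H) = (U*3)/2 = (3*U)/2 = 3*U/2)
K(l, E) = -2*E*(-4 + l) (K(l, E) = -(-4 + l)*2*E = -2*E*(-4 + l))
u(z, Z) = 3*z/2 (u(z, Z) = (0*z)*Z + 3*z/2 = 0*Z + 3*z/2 = 0 + 3*z/2 = 3*z/2)
u(-6, K(1, 2))*(-398) = ((3/2)*(-6))*(-398) = -9*(-398) = 3582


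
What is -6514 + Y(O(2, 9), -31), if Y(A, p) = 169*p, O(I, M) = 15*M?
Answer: -11753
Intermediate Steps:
-6514 + Y(O(2, 9), -31) = -6514 + 169*(-31) = -6514 - 5239 = -11753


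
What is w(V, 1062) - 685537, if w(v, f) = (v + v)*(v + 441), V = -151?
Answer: -773117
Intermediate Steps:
w(v, f) = 2*v*(441 + v) (w(v, f) = (2*v)*(441 + v) = 2*v*(441 + v))
w(V, 1062) - 685537 = 2*(-151)*(441 - 151) - 685537 = 2*(-151)*290 - 685537 = -87580 - 685537 = -773117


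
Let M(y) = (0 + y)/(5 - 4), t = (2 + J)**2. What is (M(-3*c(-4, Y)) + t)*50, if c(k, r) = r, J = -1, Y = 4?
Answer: -550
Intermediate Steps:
t = 1 (t = (2 - 1)**2 = 1**2 = 1)
M(y) = y (M(y) = y/1 = y*1 = y)
(M(-3*c(-4, Y)) + t)*50 = (-3*4 + 1)*50 = (-12 + 1)*50 = -11*50 = -550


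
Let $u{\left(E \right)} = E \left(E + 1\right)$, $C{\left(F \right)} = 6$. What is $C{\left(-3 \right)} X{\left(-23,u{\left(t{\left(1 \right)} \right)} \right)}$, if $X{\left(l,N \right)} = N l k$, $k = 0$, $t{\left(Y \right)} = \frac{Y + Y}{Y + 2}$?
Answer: $0$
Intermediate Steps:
$t{\left(Y \right)} = \frac{2 Y}{2 + Y}$
$u{\left(E \right)} = E \left(1 + E\right)$
$X{\left(l,N \right)} = 0$ ($X{\left(l,N \right)} = N l 0 = 0$)
$C{\left(-3 \right)} X{\left(-23,u{\left(t{\left(1 \right)} \right)} \right)} = 6 \cdot 0 = 0$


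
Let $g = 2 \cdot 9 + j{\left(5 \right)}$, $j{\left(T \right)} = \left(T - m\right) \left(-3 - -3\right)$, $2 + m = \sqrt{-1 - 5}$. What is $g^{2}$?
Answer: $324$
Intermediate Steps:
$m = -2 + i \sqrt{6}$ ($m = -2 + \sqrt{-1 - 5} = -2 + \sqrt{-6} = -2 + i \sqrt{6} \approx -2.0 + 2.4495 i$)
$j{\left(T \right)} = 0$ ($j{\left(T \right)} = \left(T - \left(-2 + i \sqrt{6}\right)\right) \left(-3 - -3\right) = \left(T + \left(2 - i \sqrt{6}\right)\right) \left(-3 + 3\right) = \left(2 + T - i \sqrt{6}\right) 0 = 0$)
$g = 18$ ($g = 2 \cdot 9 + 0 = 18 + 0 = 18$)
$g^{2} = 18^{2} = 324$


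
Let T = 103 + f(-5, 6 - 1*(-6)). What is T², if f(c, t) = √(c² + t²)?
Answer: 13456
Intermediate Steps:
T = 116 (T = 103 + √((-5)² + (6 - 1*(-6))²) = 103 + √(25 + (6 + 6)²) = 103 + √(25 + 12²) = 103 + √(25 + 144) = 103 + √169 = 103 + 13 = 116)
T² = 116² = 13456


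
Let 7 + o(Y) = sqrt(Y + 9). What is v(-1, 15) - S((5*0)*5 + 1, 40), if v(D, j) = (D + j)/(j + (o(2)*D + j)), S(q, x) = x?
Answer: -3843/97 + sqrt(11)/97 ≈ -39.584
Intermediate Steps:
o(Y) = -7 + sqrt(9 + Y) (o(Y) = -7 + sqrt(Y + 9) = -7 + sqrt(9 + Y))
v(D, j) = (D + j)/(2*j + D*(-7 + sqrt(11))) (v(D, j) = (D + j)/(j + ((-7 + sqrt(9 + 2))*D + j)) = (D + j)/(j + ((-7 + sqrt(11))*D + j)) = (D + j)/(j + (D*(-7 + sqrt(11)) + j)) = (D + j)/(j + (j + D*(-7 + sqrt(11)))) = (D + j)/(2*j + D*(-7 + sqrt(11))))
v(-1, 15) - S((5*0)*5 + 1, 40) = (-1*(-1) - 1*15)/(-2*15 - (7 - sqrt(11))) - 1*40 = (1 - 15)/(-30 + (-7 + sqrt(11))) - 40 = -14/(-37 + sqrt(11)) - 40 = -40 - 14/(-37 + sqrt(11))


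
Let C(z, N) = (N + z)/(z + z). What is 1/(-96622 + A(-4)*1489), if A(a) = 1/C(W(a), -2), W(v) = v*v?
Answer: -7/652530 ≈ -1.0727e-5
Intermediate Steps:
W(v) = v**2
C(z, N) = (N + z)/(2*z) (C(z, N) = (N + z)/((2*z)) = (N + z)*(1/(2*z)) = (N + z)/(2*z))
A(a) = 2*a**2/(-2 + a**2) (A(a) = 1/((-2 + a**2)/(2*(a**2))) = 1/((-2 + a**2)/(2*a**2)) = 2*a**2/(-2 + a**2))
1/(-96622 + A(-4)*1489) = 1/(-96622 + (2*(-4)**2/(-2 + (-4)**2))*1489) = 1/(-96622 + (2*16/(-2 + 16))*1489) = 1/(-96622 + (2*16/14)*1489) = 1/(-96622 + (2*16*(1/14))*1489) = 1/(-96622 + (16/7)*1489) = 1/(-96622 + 23824/7) = 1/(-652530/7) = -7/652530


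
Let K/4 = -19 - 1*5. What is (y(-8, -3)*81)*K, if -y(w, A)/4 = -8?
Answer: -248832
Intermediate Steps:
y(w, A) = 32 (y(w, A) = -4*(-8) = 32)
K = -96 (K = 4*(-19 - 1*5) = 4*(-19 - 5) = 4*(-24) = -96)
(y(-8, -3)*81)*K = (32*81)*(-96) = 2592*(-96) = -248832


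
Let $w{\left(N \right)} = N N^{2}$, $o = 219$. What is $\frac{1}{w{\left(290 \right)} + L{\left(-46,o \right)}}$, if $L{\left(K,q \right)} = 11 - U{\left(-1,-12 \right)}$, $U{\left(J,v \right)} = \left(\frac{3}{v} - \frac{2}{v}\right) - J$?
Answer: $\frac{12}{292668121} \approx 4.1002 \cdot 10^{-8}$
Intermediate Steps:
$U{\left(J,v \right)} = \frac{1}{v} - J$
$L{\left(K,q \right)} = \frac{121}{12}$ ($L{\left(K,q \right)} = 11 - \left(\frac{1}{-12} - -1\right) = 11 - \left(- \frac{1}{12} + 1\right) = 11 - \frac{11}{12} = \frac{121}{12}$)
$w{\left(N \right)} = N^{3}$
$\frac{1}{w{\left(290 \right)} + L{\left(-46,o \right)}} = \frac{1}{290^{3} + \frac{121}{12}} = \frac{1}{24389000 + \frac{121}{12}} = \frac{1}{\frac{292668121}{12}} = \frac{12}{292668121}$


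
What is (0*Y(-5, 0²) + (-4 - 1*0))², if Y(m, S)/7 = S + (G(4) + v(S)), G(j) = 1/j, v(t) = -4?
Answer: 16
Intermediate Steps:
Y(m, S) = -105/4 + 7*S (Y(m, S) = 7*(S + (1/4 - 4)) = 7*(S + (¼ - 4)) = 7*(S - 15/4) = 7*(-15/4 + S) = -105/4 + 7*S)
(0*Y(-5, 0²) + (-4 - 1*0))² = (0*(-105/4 + 7*0²) + (-4 - 1*0))² = (0*(-105/4 + 7*0) + (-4 + 0))² = (0*(-105/4 + 0) - 4)² = (0*(-105/4) - 4)² = (0 - 4)² = (-4)² = 16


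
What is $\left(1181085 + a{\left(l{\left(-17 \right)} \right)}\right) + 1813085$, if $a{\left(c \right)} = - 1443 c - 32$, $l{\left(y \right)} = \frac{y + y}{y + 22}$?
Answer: $\frac{15019752}{5} \approx 3.004 \cdot 10^{6}$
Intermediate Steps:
$l{\left(y \right)} = \frac{2 y}{22 + y}$
$a{\left(c \right)} = -32 - 1443 c$
$\left(1181085 + a{\left(l{\left(-17 \right)} \right)}\right) + 1813085 = \left(1181085 - \left(32 + 1443 \cdot 2 \left(-17\right) \frac{1}{22 - 17}\right)\right) + 1813085 = \left(1181085 - \left(32 + 1443 \cdot 2 \left(-17\right) \frac{1}{5}\right)\right) + 1813085 = \left(1181085 - - \frac{48902}{5}\right) + 1813085 = \left(1181085 + \left(-32 + \frac{49062}{5}\right)\right) + 1813085 = \left(1181085 + \frac{48902}{5}\right) + 1813085 = \frac{5954327}{5} + 1813085 = \frac{15019752}{5}$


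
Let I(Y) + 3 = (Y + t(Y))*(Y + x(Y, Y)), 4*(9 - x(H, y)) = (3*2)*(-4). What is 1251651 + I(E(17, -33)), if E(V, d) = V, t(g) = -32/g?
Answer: 21286240/17 ≈ 1.2521e+6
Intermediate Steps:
x(H, y) = 15 (x(H, y) = 9 - 3*2*(-4)/4 = 9 - 3*(-4)/2 = 9 - 1/4*(-24) = 9 + 6 = 15)
I(Y) = -3 + (15 + Y)*(Y - 32/Y) (I(Y) = -3 + (Y - 32/Y)*(Y + 15) = -3 + (Y - 32/Y)*(15 + Y) = -3 + (15 + Y)*(Y - 32/Y))
1251651 + I(E(17, -33)) = 1251651 + (-35 + 17**2 - 480/17 + 15*17) = 1251651 + (-35 + 289 - 480*1/17 + 255) = 1251651 + (-35 + 289 - 480/17 + 255) = 1251651 + 8173/17 = 21286240/17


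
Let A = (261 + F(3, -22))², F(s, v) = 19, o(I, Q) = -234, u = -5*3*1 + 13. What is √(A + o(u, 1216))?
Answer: 11*√646 ≈ 279.58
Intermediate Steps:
u = -2 (u = -15*1 + 13 = -15 + 13 = -2)
A = 78400 (A = (261 + 19)² = 280² = 78400)
√(A + o(u, 1216)) = √(78400 - 234) = √78166 = 11*√646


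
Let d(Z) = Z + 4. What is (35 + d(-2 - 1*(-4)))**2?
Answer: 1681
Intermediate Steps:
d(Z) = 4 + Z
(35 + d(-2 - 1*(-4)))**2 = (35 + (4 + (-2 - 1*(-4))))**2 = (35 + (4 + (-2 + 4)))**2 = (35 + (4 + 2))**2 = (35 + 6)**2 = 41**2 = 1681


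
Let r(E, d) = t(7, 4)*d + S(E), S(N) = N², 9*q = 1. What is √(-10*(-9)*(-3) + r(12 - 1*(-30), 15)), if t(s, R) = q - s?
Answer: 2*√3129/3 ≈ 37.292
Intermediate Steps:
q = ⅑ (q = (⅑)*1 = ⅑ ≈ 0.11111)
t(s, R) = ⅑ - s
r(E, d) = E² - 62*d/9 (r(E, d) = (⅑ - 1*7)*d + E² = (⅑ - 7)*d + E² = -62*d/9 + E² = E² - 62*d/9)
√(-10*(-9)*(-3) + r(12 - 1*(-30), 15)) = √(-10*(-9)*(-3) + ((12 - 1*(-30))² - 62/9*15)) = √(90*(-3) + ((12 + 30)² - 310/3)) = √(-270 + (42² - 310/3)) = √(-270 + (1764 - 310/3)) = √(-270 + 4982/3) = √(4172/3) = 2*√3129/3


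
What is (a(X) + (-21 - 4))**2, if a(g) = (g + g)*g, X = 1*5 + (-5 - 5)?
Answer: 625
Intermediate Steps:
X = -5 (X = 5 - 10 = -5)
a(g) = 2*g**2 (a(g) = (2*g)*g = 2*g**2)
(a(X) + (-21 - 4))**2 = (2*(-5)**2 + (-21 - 4))**2 = (2*25 - 25)**2 = (50 - 25)**2 = 25**2 = 625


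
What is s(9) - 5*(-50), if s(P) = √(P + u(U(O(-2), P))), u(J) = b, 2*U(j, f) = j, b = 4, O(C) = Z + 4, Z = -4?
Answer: 250 + √13 ≈ 253.61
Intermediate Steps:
O(C) = 0 (O(C) = -4 + 4 = 0)
U(j, f) = j/2
u(J) = 4
s(P) = √(4 + P) (s(P) = √(P + 4) = √(4 + P))
s(9) - 5*(-50) = √(4 + 9) - 5*(-50) = √13 + 250 = 250 + √13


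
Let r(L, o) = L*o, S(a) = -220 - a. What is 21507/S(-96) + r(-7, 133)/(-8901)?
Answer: -191318363/1103724 ≈ -173.34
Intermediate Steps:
21507/S(-96) + r(-7, 133)/(-8901) = 21507/(-220 - 1*(-96)) - 7*133/(-8901) = 21507/(-220 + 96) - 931*(-1/8901) = 21507/(-124) + 931/8901 = 21507*(-1/124) + 931/8901 = -21507/124 + 931/8901 = -191318363/1103724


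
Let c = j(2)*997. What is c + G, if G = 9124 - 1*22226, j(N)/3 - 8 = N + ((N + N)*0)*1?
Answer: 16808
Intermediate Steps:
j(N) = 24 + 3*N (j(N) = 24 + 3*(N + ((N + N)*0)*1) = 24 + 3*(N + ((2*N)*0)*1) = 24 + 3*(N + 0*1) = 24 + 3*(N + 0) = 24 + 3*N)
G = -13102 (G = 9124 - 22226 = -13102)
c = 29910 (c = (24 + 3*2)*997 = (24 + 6)*997 = 30*997 = 29910)
c + G = 29910 - 13102 = 16808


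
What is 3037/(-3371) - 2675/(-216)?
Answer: 8361433/728136 ≈ 11.483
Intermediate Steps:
3037/(-3371) - 2675/(-216) = 3037*(-1/3371) - 2675*(-1/216) = -3037/3371 + 2675/216 = 8361433/728136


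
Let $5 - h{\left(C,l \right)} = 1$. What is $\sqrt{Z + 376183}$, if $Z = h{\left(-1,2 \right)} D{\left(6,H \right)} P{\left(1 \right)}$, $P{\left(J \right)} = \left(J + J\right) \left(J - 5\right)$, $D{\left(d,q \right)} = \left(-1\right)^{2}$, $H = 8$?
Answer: $\sqrt{376151} \approx 613.31$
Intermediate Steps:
$D{\left(d,q \right)} = 1$
$h{\left(C,l \right)} = 4$ ($h{\left(C,l \right)} = 5 - 1 = 4$)
$P{\left(J \right)} = 2 J \left(-5 + J\right)$
$Z = -32$ ($Z = 4 \cdot 1 \cdot 2 \cdot 1 \left(-5 + 1\right) = 4 \cdot 2 \cdot 1 \left(-4\right) = 4 \left(-8\right) = -32$)
$\sqrt{Z + 376183} = \sqrt{-32 + 376183} = \sqrt{376151}$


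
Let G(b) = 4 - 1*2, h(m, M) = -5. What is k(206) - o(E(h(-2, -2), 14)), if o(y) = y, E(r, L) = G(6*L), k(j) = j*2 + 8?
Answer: 418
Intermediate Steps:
G(b) = 2 (G(b) = 4 - 2 = 2)
k(j) = 8 + 2*j (k(j) = 2*j + 8 = 8 + 2*j)
E(r, L) = 2
k(206) - o(E(h(-2, -2), 14)) = (8 + 2*206) - 1*2 = (8 + 412) - 2 = 420 - 2 = 418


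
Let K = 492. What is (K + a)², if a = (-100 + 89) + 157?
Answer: 407044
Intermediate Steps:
a = 146 (a = -11 + 157 = 146)
(K + a)² = (492 + 146)² = 638² = 407044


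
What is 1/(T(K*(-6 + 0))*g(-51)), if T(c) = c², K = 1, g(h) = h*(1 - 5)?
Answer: 1/7344 ≈ 0.00013617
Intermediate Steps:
g(h) = -4*h (g(h) = h*(-4) = -4*h)
1/(T(K*(-6 + 0))*g(-51)) = 1/(((1*(-6 + 0))²)*((-4*(-51)))) = 1/((1*(-6))²*204) = (1/204)/(-6)² = (1/204)/36 = (1/36)*(1/204) = 1/7344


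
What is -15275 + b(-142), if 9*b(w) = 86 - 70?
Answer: -137459/9 ≈ -15273.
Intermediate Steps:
b(w) = 16/9 (b(w) = (86 - 70)/9 = (⅑)*16 = 16/9)
-15275 + b(-142) = -15275 + 16/9 = -137459/9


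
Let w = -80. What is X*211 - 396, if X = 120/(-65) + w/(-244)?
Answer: -568072/793 ≈ -716.36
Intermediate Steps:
X = -1204/793 (X = 120/(-65) - 80/(-244) = 120*(-1/65) - 80*(-1/244) = -24/13 + 20/61 = -1204/793 ≈ -1.5183)
X*211 - 396 = -1204/793*211 - 396 = -254044/793 - 396 = -568072/793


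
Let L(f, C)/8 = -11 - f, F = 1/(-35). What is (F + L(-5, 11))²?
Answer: 2825761/1225 ≈ 2306.7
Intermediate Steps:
F = -1/35 ≈ -0.028571
L(f, C) = -88 - 8*f (L(f, C) = 8*(-11 - f) = -88 - 8*f)
(F + L(-5, 11))² = (-1/35 + (-88 - 8*(-5)))² = (-1/35 + (-88 + 40))² = (-1/35 - 48)² = (-1681/35)² = 2825761/1225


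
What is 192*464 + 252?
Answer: 89340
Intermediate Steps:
192*464 + 252 = 89088 + 252 = 89340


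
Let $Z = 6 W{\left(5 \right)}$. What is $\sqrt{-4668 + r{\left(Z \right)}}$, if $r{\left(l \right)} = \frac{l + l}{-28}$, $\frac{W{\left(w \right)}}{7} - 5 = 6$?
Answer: $i \sqrt{4701} \approx 68.564 i$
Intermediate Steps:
$W{\left(w \right)} = 77$ ($W{\left(w \right)} = 35 + 7 \cdot 6 = 35 + 42 = 77$)
$Z = 462$ ($Z = 6 \cdot 77 = 462$)
$r{\left(l \right)} = - \frac{l}{14}$ ($r{\left(l \right)} = 2 l \left(- \frac{1}{28}\right) = - \frac{l}{14}$)
$\sqrt{-4668 + r{\left(Z \right)}} = \sqrt{-4668 - 33} = \sqrt{-4701} = i \sqrt{4701}$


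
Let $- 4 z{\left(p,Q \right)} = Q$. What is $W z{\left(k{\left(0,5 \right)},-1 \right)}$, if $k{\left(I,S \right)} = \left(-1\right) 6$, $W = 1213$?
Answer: $\frac{1213}{4} \approx 303.25$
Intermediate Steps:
$k{\left(I,S \right)} = -6$
$z{\left(p,Q \right)} = - \frac{Q}{4}$
$W z{\left(k{\left(0,5 \right)},-1 \right)} = 1213 \left(\left(- \frac{1}{4}\right) \left(-1\right)\right) = 1213 \cdot \frac{1}{4} = \frac{1213}{4}$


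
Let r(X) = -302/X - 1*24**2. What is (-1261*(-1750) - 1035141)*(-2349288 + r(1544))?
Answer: -2125410215140831/772 ≈ -2.7531e+12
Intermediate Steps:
r(X) = -576 - 302/X (r(X) = -302/X - 1*576 = -302/X - 576 = -576 - 302/X)
(-1261*(-1750) - 1035141)*(-2349288 + r(1544)) = (-1261*(-1750) - 1035141)*(-2349288 + (-576 - 302/1544)) = (2206750 - 1035141)*(-2349288 + (-576 - 302*1/1544)) = 1171609*(-2349288 + (-576 - 151/772)) = 1171609*(-2349288 - 444823/772) = 1171609*(-1814095159/772) = -2125410215140831/772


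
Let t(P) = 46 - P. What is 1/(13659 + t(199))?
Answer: 1/13506 ≈ 7.4041e-5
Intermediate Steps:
1/(13659 + t(199)) = 1/(13659 + (46 - 1*199)) = 1/(13659 + (46 - 199)) = 1/(13659 - 153) = 1/13506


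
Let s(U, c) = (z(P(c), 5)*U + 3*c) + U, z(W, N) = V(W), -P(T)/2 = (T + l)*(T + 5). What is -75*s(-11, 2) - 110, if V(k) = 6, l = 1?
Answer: 5215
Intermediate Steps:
P(T) = -2*(1 + T)*(5 + T) (P(T) = -2*(T + 1)*(T + 5) = -2*(1 + T)*(5 + T))
z(W, N) = 6
s(U, c) = 3*c + 7*U (s(U, c) = (6*U + 3*c) + U = (3*c + 6*U) + U = 3*c + 7*U)
-75*s(-11, 2) - 110 = -75*(3*2 + 7*(-11)) - 110 = -75*(6 - 77) - 110 = -75*(-71) - 110 = 5325 - 110 = 5215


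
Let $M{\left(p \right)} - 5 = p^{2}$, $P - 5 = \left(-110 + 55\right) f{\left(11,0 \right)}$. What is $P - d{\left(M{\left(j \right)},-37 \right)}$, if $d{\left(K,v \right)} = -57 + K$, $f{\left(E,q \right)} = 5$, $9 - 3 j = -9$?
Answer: $-254$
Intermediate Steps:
$j = 6$ ($j = 3 - -3 = 3 + 3 = 6$)
$P = -270$ ($P = 5 + \left(-110 + 55\right) 5 = 5 - 275 = -270$)
$M{\left(p \right)} = 5 + p^{2}$
$P - d{\left(M{\left(j \right)},-37 \right)} = -270 - \left(-57 + \left(5 + 6^{2}\right)\right) = -270 - \left(-57 + \left(5 + 36\right)\right) = -270 - \left(-57 + 41\right) = -270 - -16 = -270 + 16 = -254$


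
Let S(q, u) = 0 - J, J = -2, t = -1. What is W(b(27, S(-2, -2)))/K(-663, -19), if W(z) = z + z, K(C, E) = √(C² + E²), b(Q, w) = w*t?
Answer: -2*√439930/219965 ≈ -0.0060307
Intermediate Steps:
S(q, u) = 2 (S(q, u) = 0 - 1*(-2) = 0 + 2 = 2)
b(Q, w) = -w (b(Q, w) = w*(-1) = -w)
W(z) = 2*z
W(b(27, S(-2, -2)))/K(-663, -19) = (2*(-1*2))/(√((-663)² + (-19)²)) = (2*(-2))/(√(439569 + 361)) = -4*√439930/439930 = -2*√439930/219965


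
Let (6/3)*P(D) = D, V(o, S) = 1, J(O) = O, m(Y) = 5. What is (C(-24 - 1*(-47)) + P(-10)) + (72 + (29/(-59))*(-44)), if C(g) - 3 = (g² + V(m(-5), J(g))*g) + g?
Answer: 39331/59 ≈ 666.63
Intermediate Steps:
P(D) = D/2
C(g) = 3 + g² + 2*g (C(g) = 3 + ((g² + 1*g) + g) = 3 + ((g² + g) + g) = 3 + ((g + g²) + g) = 3 + (g² + 2*g) = 3 + g² + 2*g)
(C(-24 - 1*(-47)) + P(-10)) + (72 + (29/(-59))*(-44)) = ((3 + (-24 - 1*(-47))² + 2*(-24 - 1*(-47))) + (½)*(-10)) + (72 + (29/(-59))*(-44)) = ((3 + (-24 + 47)² + 2*(-24 + 47)) - 5) + (72 + (29*(-1/59))*(-44)) = ((3 + 23² + 2*23) - 5) + (72 - 29/59*(-44)) = ((3 + 529 + 46) - 5) + (72 + 1276/59) = (578 - 5) + 5524/59 = 573 + 5524/59 = 39331/59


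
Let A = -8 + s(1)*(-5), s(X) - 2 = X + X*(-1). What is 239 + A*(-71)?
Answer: 1517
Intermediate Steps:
s(X) = 2 (s(X) = 2 + (X + X*(-1)) = 2 + (X - X) = 2 + 0 = 2)
A = -18 (A = -8 + 2*(-5) = -8 - 10 = -18)
239 + A*(-71) = 239 - 18*(-71) = 239 + 1278 = 1517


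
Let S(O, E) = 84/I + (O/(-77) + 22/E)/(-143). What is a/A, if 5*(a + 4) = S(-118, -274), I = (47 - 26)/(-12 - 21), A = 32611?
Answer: -229308383/245969608885 ≈ -0.00093226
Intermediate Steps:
I = -7/11 (I = 21/(-33) = 21*(-1/33) = -7/11 ≈ -0.63636)
S(O, E) = -132 - 2/(13*E) + O/11011 (S(O, E) = 84/(-7/11) + (O/(-77) + 22/E)/(-143) = 84*(-11/7) + (O*(-1/77) + 22/E)*(-1/143) = -132 + (-O/77 + 22/E)*(-1/143) = -132 + (22/E - O/77)*(-1/143) = -132 + (-2/(13*E) + O/11011) = -132 - 2/(13*E) + O/11011)
a = -229308383/7542535 (a = -4 + ((1/11011)*(-1694 - 274*(-1453452 - 118))/(-274))/5 = -4 + ((1/11011)*(-1/274)*(-1694 - 274*(-1453570)))/5 = -4 + ((1/11011)*(-1/274)*(-1694 + 398278180))/5 = -4 + ((1/11011)*(-1/274)*398276486)/5 = -4 + (⅕)*(-199138243/1508507) = -4 - 199138243/7542535 = -229308383/7542535 ≈ -30.402)
a/A = -229308383/7542535/32611 = -229308383/7542535*1/32611 = -229308383/245969608885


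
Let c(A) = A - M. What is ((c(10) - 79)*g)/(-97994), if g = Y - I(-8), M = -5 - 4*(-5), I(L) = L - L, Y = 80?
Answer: 3360/48997 ≈ 0.068576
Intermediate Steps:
I(L) = 0
M = 15 (M = -5 + 20 = 15)
c(A) = -15 + A (c(A) = A - 1*15 = A - 15 = -15 + A)
g = 80 (g = 80 - 1*0 = 80 + 0 = 80)
((c(10) - 79)*g)/(-97994) = (((-15 + 10) - 79)*80)/(-97994) = ((-5 - 79)*80)*(-1/97994) = -84*80*(-1/97994) = -6720*(-1/97994) = 3360/48997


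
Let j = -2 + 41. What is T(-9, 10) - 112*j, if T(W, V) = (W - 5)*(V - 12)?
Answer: -4340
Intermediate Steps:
j = 39
T(W, V) = (-12 + V)*(-5 + W) (T(W, V) = (-5 + W)*(-12 + V) = (-12 + V)*(-5 + W))
T(-9, 10) - 112*j = (60 - 12*(-9) - 5*10 + 10*(-9)) - 112*39 = (60 + 108 - 50 - 90) - 4368 = 28 - 4368 = -4340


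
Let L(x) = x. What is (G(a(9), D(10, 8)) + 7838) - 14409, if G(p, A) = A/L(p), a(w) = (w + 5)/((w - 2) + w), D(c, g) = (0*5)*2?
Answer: -6571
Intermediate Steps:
D(c, g) = 0 (D(c, g) = 0*2 = 0)
a(w) = (5 + w)/(-2 + 2*w) (a(w) = (5 + w)/((-2 + w) + w) = (5 + w)/(-2 + 2*w))
G(p, A) = A/p
(G(a(9), D(10, 8)) + 7838) - 14409 = (0/(((5 + 9)/(2*(-1 + 9)))) + 7838) - 14409 = (0/(((1/2)*14/8)) + 7838) - 14409 = (0/(((1/2)*(1/8)*14)) + 7838) - 14409 = (0/(7/8) + 7838) - 14409 = (0*(8/7) + 7838) - 14409 = (0 + 7838) - 14409 = 7838 - 14409 = -6571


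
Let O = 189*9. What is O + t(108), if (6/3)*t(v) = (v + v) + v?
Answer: 1863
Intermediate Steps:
t(v) = 3*v/2 (t(v) = ((v + v) + v)/2 = (2*v + v)/2 = (3*v)/2 = 3*v/2)
O = 1701
O + t(108) = 1701 + (3/2)*108 = 1701 + 162 = 1863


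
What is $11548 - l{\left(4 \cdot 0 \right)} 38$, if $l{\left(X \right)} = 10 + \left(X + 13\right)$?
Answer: $10674$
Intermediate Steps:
$l{\left(X \right)} = 23 + X$ ($l{\left(X \right)} = 10 + \left(13 + X\right) = 23 + X$)
$11548 - l{\left(4 \cdot 0 \right)} 38 = 11548 - \left(23 + 4 \cdot 0\right) 38 = 11548 - \left(23 + 0\right) 38 = 11548 - 23 \cdot 38 = 11548 - 874 = 10674$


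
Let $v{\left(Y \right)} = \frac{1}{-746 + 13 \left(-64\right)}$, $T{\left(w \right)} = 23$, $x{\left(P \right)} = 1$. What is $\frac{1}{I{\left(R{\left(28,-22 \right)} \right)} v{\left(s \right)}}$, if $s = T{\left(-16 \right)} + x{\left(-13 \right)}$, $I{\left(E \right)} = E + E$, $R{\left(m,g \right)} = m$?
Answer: $- \frac{789}{28} \approx -28.179$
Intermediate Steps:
$I{\left(E \right)} = 2 E$
$s = 24$ ($s = 23 + 1 = 24$)
$v{\left(Y \right)} = - \frac{1}{1578}$ ($v{\left(Y \right)} = \frac{1}{-746 - 832} = \frac{1}{-1578} = - \frac{1}{1578}$)
$\frac{1}{I{\left(R{\left(28,-22 \right)} \right)} v{\left(s \right)}} = \frac{1}{2 \cdot 28 \left(- \frac{1}{1578}\right)} = \frac{1}{56} \left(-1578\right) = - \frac{789}{28}$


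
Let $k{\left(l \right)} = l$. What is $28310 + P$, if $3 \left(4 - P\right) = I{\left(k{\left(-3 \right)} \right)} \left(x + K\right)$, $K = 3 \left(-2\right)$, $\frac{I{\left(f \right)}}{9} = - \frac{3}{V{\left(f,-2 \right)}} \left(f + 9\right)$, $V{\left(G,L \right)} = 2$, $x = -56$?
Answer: $26640$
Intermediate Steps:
$I{\left(f \right)} = - \frac{243}{2} - \frac{27 f}{2}$ ($I{\left(f \right)} = 9 - \frac{3}{2} \left(f + 9\right) = 9 \left(-3\right) \frac{1}{2} \left(9 + f\right) = 9 \left(- \frac{3 \left(9 + f\right)}{2}\right) = 9 \left(- \frac{27}{2} - \frac{3 f}{2}\right) = - \frac{243}{2} - \frac{27 f}{2}$)
$K = -6$
$P = -1670$ ($P = 4 - \frac{\left(- \frac{243}{2} - - \frac{81}{2}\right) \left(-56 - 6\right)}{3} = 4 - \frac{\left(- \frac{243}{2} + \frac{81}{2}\right) \left(-62\right)}{3} = 4 - \frac{\left(-81\right) \left(-62\right)}{3} = 4 - 1674 = -1670$)
$28310 + P = 28310 - 1670 = 26640$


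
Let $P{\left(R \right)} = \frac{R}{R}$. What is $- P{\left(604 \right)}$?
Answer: $-1$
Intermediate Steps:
$P{\left(R \right)} = 1$
$- P{\left(604 \right)} = \left(-1\right) 1 = -1$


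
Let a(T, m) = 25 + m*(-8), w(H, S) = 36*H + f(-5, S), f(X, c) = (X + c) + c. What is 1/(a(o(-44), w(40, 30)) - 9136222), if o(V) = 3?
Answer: -1/9148157 ≈ -1.0931e-7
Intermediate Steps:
f(X, c) = X + 2*c
w(H, S) = -5 + 2*S + 36*H (w(H, S) = 36*H + (-5 + 2*S) = -5 + 2*S + 36*H)
a(T, m) = 25 - 8*m
1/(a(o(-44), w(40, 30)) - 9136222) = 1/((25 - 8*(-5 + 2*30 + 36*40)) - 9136222) = 1/((25 - 8*(-5 + 60 + 1440)) - 9136222) = 1/((25 - 8*1495) - 9136222) = 1/((25 - 11960) - 9136222) = 1/(-11935 - 9136222) = 1/(-9148157) = -1/9148157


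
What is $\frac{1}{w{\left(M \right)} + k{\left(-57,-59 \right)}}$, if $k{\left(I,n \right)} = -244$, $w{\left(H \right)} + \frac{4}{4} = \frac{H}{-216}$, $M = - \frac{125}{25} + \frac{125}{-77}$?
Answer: $- \frac{2772}{679055} \approx -0.0040821$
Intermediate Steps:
$M = - \frac{510}{77}$ ($M = \left(-125\right) \frac{1}{25} + 125 \left(- \frac{1}{77}\right) = -5 - \frac{125}{77} = - \frac{510}{77} \approx -6.6234$)
$w{\left(H \right)} = -1 - \frac{H}{216}$ ($w{\left(H \right)} = -1 + \frac{H}{-216} = -1 + H \left(- \frac{1}{216}\right) = -1 - \frac{H}{216}$)
$\frac{1}{w{\left(M \right)} + k{\left(-57,-59 \right)}} = \frac{1}{\left(-1 - - \frac{85}{2772}\right) - 244} = \frac{1}{\left(-1 + \frac{85}{2772}\right) - 244} = \frac{1}{- \frac{2687}{2772} - 244} = \frac{1}{- \frac{679055}{2772}} = - \frac{2772}{679055}$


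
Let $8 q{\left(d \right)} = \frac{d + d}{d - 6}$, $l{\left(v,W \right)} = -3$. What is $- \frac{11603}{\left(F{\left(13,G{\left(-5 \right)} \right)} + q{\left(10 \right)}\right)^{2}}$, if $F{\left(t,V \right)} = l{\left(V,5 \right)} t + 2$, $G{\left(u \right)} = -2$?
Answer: $- \frac{742592}{84681} \approx -8.7693$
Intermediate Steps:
$q{\left(d \right)} = \frac{d}{4 \left(-6 + d\right)}$ ($q{\left(d \right)} = \frac{\left(d + d\right) \frac{1}{d - 6}}{8} = \frac{2 d \frac{1}{-6 + d}}{8} = \frac{d}{4 \left(-6 + d\right)}$)
$F{\left(t,V \right)} = 2 - 3 t$ ($F{\left(t,V \right)} = - 3 t + 2 = 2 - 3 t$)
$- \frac{11603}{\left(F{\left(13,G{\left(-5 \right)} \right)} + q{\left(10 \right)}\right)^{2}} = - \frac{11603}{\left(\left(2 - 39\right) + \frac{1}{4} \cdot 10 \frac{1}{-6 + 10}\right)^{2}} = - \frac{11603}{\left(\left(2 - 39\right) + \frac{1}{4} \cdot 10 \cdot \frac{1}{4}\right)^{2}} = - \frac{11603}{\left(-37 + \frac{1}{4} \cdot 10 \cdot \frac{1}{4}\right)^{2}} = - \frac{11603}{\left(-37 + \frac{5}{8}\right)^{2}} = - \frac{11603}{\left(- \frac{291}{8}\right)^{2}} = - \frac{11603}{\frac{84681}{64}} = \left(-11603\right) \frac{64}{84681} = - \frac{742592}{84681}$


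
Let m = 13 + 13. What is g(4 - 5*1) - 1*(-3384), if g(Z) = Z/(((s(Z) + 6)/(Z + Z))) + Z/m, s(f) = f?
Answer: 439967/130 ≈ 3384.4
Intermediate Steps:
m = 26
g(Z) = Z/26 + 2*Z²/(6 + Z) (g(Z) = Z/(((Z + 6)/(Z + Z))) + Z/26 = Z/(((6 + Z)/((2*Z)))) + Z*(1/26) = Z/(((6 + Z)*(1/(2*Z)))) + Z/26 = Z/(((6 + Z)/(2*Z))) + Z/26 = Z*(2*Z/(6 + Z)) + Z/26 = 2*Z²/(6 + Z) + Z/26 = Z/26 + 2*Z²/(6 + Z))
g(4 - 5*1) - 1*(-3384) = (4 - 5*1)*(6 + 53*(4 - 5*1))/(26*(6 + (4 - 5*1))) - 1*(-3384) = (4 - 5)*(6 + 53*(4 - 5))/(26*(6 + (4 - 5))) + 3384 = (1/26)*(-1)*(6 + 53*(-1))/(6 - 1) + 3384 = (1/26)*(-1)*(6 - 53)/5 + 3384 = (1/26)*(-1)*(⅕)*(-47) + 3384 = 47/130 + 3384 = 439967/130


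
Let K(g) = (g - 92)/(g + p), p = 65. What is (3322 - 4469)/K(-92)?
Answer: -30969/184 ≈ -168.31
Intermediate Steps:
K(g) = (-92 + g)/(65 + g) (K(g) = (g - 92)/(g + 65) = (-92 + g)/(65 + g))
(3322 - 4469)/K(-92) = (3322 - 4469)/(((-92 - 92)/(65 - 92))) = -1147/(-184/(-27)) = -1147/((-1/27*(-184))) = -1147/184/27 = -1147*27/184 = -30969/184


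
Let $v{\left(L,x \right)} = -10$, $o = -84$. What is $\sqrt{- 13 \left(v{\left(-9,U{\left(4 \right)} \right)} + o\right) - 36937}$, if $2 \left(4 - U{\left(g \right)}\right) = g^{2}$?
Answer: $i \sqrt{35715} \approx 188.98 i$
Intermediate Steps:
$U{\left(g \right)} = 4 - \frac{g^{2}}{2}$
$\sqrt{- 13 \left(v{\left(-9,U{\left(4 \right)} \right)} + o\right) - 36937} = \sqrt{- 13 \left(-10 - 84\right) - 36937} = \sqrt{\left(-13\right) \left(-94\right) - 36937} = \sqrt{1222 - 36937} = \sqrt{-35715} = i \sqrt{35715}$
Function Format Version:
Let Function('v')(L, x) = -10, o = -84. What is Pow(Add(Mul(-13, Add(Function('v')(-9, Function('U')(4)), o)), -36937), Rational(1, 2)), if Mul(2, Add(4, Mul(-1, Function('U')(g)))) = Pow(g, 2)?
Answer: Mul(I, Pow(35715, Rational(1, 2))) ≈ Mul(188.98, I)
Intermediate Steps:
Function('U')(g) = Add(4, Mul(Rational(-1, 2), Pow(g, 2)))
Pow(Add(Mul(-13, Add(Function('v')(-9, Function('U')(4)), o)), -36937), Rational(1, 2)) = Pow(Add(Mul(-13, Add(-10, -84)), -36937), Rational(1, 2)) = Pow(Add(Mul(-13, -94), -36937), Rational(1, 2)) = Pow(Add(1222, -36937), Rational(1, 2)) = Pow(-35715, Rational(1, 2)) = Mul(I, Pow(35715, Rational(1, 2)))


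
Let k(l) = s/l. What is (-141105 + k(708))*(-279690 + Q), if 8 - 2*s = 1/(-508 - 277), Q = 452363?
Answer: -27083184620508287/1111560 ≈ -2.4365e+10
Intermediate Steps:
s = 6281/1570 (s = 4 - 1/(2*(-508 - 277)) = 4 - ½/(-785) = 4 - ½*(-1/785) = 4 + 1/1570 = 6281/1570 ≈ 4.0006)
k(l) = 6281/(1570*l)
(-141105 + k(708))*(-279690 + Q) = (-141105 + (6281/1570)/708)*(-279690 + 452363) = (-141105 + (6281/1570)*(1/708))*172673 = (-141105 + 6281/1111560)*172673 = -156846667519/1111560*172673 = -27083184620508287/1111560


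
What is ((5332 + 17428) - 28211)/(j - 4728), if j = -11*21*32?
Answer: 1817/4040 ≈ 0.44975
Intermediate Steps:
j = -7392 (j = -231*32 = -7392)
((5332 + 17428) - 28211)/(j - 4728) = ((5332 + 17428) - 28211)/(-7392 - 4728) = (22760 - 28211)/(-12120) = -5451*(-1/12120) = 1817/4040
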